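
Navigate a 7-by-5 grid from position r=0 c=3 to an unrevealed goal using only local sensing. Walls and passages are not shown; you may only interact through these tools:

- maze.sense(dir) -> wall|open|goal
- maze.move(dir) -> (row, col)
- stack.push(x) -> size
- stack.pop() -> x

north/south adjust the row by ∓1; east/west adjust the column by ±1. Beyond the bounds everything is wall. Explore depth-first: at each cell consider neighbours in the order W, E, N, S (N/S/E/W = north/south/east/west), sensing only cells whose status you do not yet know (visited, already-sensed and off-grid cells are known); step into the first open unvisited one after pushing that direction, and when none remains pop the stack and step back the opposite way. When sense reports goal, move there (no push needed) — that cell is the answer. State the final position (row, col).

% 1. maze.sense(dir='west') ~> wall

% 2. maze.sense(dir='east') ~> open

% 3. stack.push(x='east') ~> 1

% 4. maze.move(dir='east') ~> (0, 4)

% 5. maze.sense(dir='south') ~> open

% 6. stack.push(x='south') ~> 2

% 7. maze.move(dir='south') ~> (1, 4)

% 8. maze.sense(dir='west') ~> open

% 9. stack.push(x='west') ~> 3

% 10. maze.move(dir='west') ~> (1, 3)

% 11. maze.sense(dir='west') ~> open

% 12. stack.push(x='west') ~> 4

% 13. maze.move(dir='west') ~> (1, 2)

% 14. maze.sense(dir='west') ~> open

% 15. stack.push(x='west') ~> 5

% 16. maze.move(dir='west') ~> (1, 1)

% 17. maze.sense(dir='west') ~> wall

% 18. maze.sense(dir='north') ~> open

% 19. stack.push(x='north') ~> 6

% 20. maze.move(dir='north') ~> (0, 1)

% 21. maze.sense(dir='west') ~> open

% 22. stack.push(x='west') ~> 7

% 23. maze.move(dir='west') ~> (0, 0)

% 24. stack.pop() ~> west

% 25. maze.move(dir='east') ~> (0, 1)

% 26. stack.pop() ~> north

% 27. maze.move(dir='south') ~> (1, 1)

% 28. maze.sense(dir='south') ~> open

% 29. stack.push(x='south') ~> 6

% 30. maze.move(dir='south') ~> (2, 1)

% 31. maze.sense(dir='west') ~> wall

% 32. maze.sense(dir='east') ~> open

% 33. stack.push(x='east') ~> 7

% 34. maze.move(dir='east') ~> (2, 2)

% 35. maze.sense(dir='east') ~> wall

% 36. maze.sense(dir='south') ~> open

% 37. stack.push(x='south') ~> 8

% 38. maze.move(dir='south') ~> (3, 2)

% 39. maze.sense(dir='west') ~> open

% 40. stack.push(x='west') ~> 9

% 41. maze.move(dir='west') ~> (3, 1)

% 42. maze.sense(dir='west') ~> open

% 43. stack.push(x='west') ~> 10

% 44. maze.move(dir='west') ~> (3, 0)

% 45. maze.sense(dir='south') ~> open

% 46. stack.push(x='south') ~> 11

% 47. maze.move(dir='south') ~> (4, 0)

% 48. maze.sense(dir='east') ~> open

% 49. stack.push(x='east') ~> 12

% 50. maze.move(dir='east') ~> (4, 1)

% 51. maze.sense(dir='east') ~> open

% 52. stack.push(x='east') ~> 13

% 53. maze.move(dir='east') ~> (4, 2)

% 54. maze.sense(dir='east') ~> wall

% 55. maze.sense(dir='south') ~> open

% 56. stack.push(x='south') ~> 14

% 57. maze.move(dir='south') ~> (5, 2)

% 58. maze.sense(dir='west') ~> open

% 59. stack.push(x='west') ~> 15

% 60. maze.move(dir='west') ~> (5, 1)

% 61. maze.sense(dir='west') ~> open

% 62. stack.push(x='west') ~> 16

% 63. maze.move(dir='west') ~> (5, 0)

% 64. maze.sense(dir='south') ~> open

% 65. stack.push(x='south') ~> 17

% 66. maze.move(dir='south') ~> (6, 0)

% 67. maze.sense(dir='east') ~> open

% 68. stack.push(x='east') ~> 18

% 69. maze.move(dir='east') ~> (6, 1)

% 70. maze.sense(dir='east') ~> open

% 71. stack.push(x='east') ~> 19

% 72. maze.move(dir='east') ~> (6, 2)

% 73. maze.sense(dir='east') ~> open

% 74. stack.push(x='east') ~> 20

% 75. maze.move(dir='east') ~> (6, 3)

% 76. maze.sense(dir='east') ~> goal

% 77. maze.move(dir='east') ~> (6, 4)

Answer: (6, 4)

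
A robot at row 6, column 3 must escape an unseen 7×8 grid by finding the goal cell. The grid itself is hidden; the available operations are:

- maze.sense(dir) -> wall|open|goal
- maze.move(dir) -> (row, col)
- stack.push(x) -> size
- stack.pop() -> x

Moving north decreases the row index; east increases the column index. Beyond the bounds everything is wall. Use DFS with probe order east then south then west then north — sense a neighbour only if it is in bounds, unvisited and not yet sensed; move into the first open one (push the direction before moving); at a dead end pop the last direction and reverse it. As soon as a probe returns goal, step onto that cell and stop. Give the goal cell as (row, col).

Step: maze.sense[dir=east]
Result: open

Step: stack.push[x=east]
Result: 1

Step: maze.move[dir=east]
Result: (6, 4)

Step: maze.sense[dir=east]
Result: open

Step: stack.push[x=east]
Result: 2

Step: maze.move[dir=east]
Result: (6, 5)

Step: maze.sense[dir=east]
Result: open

Step: stack.push[x=east]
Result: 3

Step: maze.move[dir=east]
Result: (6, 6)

Step: maze.sense[dir=east]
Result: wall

Step: maze.sense[dir=north]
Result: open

Step: stack.push[x=north]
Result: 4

Step: maze.move[dir=north]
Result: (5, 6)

Step: maze.sense[dir=east]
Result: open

Step: stack.push[x=east]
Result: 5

Step: maze.move[dir=east]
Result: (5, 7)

Step: maze.sense[dir=north]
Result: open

Step: stack.push[x=north]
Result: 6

Step: maze.move[dir=north]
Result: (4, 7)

Step: maze.sense[dir=west]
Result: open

Step: stack.push[x=west]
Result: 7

Step: maze.move[dir=west]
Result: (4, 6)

Step: maze.sense[dir=west]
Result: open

Step: stack.push[x=west]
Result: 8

Step: maze.move[dir=west]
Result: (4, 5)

Step: maze.sense[dir=south]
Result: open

Step: stack.push[x=south]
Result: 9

Step: maze.move[dir=south]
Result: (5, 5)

Step: maze.sense[dir=west]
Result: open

Step: stack.push[x=west]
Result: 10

Step: maze.move[dir=west]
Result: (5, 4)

Step: maze.sense[dir=west]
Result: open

Step: stack.push[x=west]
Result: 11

Step: maze.move[dir=west]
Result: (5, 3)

Step: maze.sense[dir=west]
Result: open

Step: stack.push[x=west]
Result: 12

Step: maze.move[dir=west]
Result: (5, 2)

Step: maze.sense[dir=south]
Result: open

Step: stack.push[x=south]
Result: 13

Step: maze.move[dir=south]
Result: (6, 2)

Step: maze.sense[dir=west]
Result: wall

Step: stack.pop[]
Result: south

Step: maze.move[dir=north]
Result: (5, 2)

Step: maze.sense[dir=west]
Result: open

Step: stack.push[x=west]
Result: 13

Step: maze.move[dir=west]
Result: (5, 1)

Step: maze.sense[dir=west]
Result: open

Step: stack.push[x=west]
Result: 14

Step: maze.move[dir=west]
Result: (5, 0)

Step: maze.sense[dir=south]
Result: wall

Step: maze.sense[dir=north]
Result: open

Step: stack.push[x=north]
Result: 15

Step: maze.move[dir=north]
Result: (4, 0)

Step: maze.sense[dir=east]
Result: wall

Step: maze.sense[dir=north]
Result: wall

Step: stack.pop[]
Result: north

Step: maze.move[dir=south]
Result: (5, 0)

Step: stack.pop[]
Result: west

Step: maze.move[dir=east]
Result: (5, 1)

Step: stack.pop[]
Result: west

Step: maze.move[dir=east]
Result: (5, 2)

Step: maze.sense[dir=north]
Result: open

Step: stack.push[x=north]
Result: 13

Step: maze.move[dir=north]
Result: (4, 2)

Step: maze.sense[dir=east]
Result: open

Step: stack.push[x=east]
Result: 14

Step: maze.move[dir=east]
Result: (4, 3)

Step: maze.sense[dir=east]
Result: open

Step: stack.push[x=east]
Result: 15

Step: maze.move[dir=east]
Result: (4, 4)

Step: maze.sense[dir=north]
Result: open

Step: stack.push[x=north]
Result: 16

Step: maze.move[dir=north]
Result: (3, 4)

Step: maze.sense[dir=east]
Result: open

Step: stack.push[x=east]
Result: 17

Step: maze.move[dir=east]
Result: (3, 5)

Step: maze.sense[dir=east]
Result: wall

Step: maze.sense[dir=north]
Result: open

Step: stack.push[x=north]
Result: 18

Step: maze.move[dir=north]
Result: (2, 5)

Step: maze.sense[dir=east]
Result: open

Step: stack.push[x=east]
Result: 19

Step: maze.move[dir=east]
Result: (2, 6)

Step: maze.sense[dir=east]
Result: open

Step: stack.push[x=east]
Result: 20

Step: maze.move[dir=east]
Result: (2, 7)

Step: maze.sense[dir=south]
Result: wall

Step: maze.sense[dir=north]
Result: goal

Step: maze.move[dir=north]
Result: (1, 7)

Answer: (1, 7)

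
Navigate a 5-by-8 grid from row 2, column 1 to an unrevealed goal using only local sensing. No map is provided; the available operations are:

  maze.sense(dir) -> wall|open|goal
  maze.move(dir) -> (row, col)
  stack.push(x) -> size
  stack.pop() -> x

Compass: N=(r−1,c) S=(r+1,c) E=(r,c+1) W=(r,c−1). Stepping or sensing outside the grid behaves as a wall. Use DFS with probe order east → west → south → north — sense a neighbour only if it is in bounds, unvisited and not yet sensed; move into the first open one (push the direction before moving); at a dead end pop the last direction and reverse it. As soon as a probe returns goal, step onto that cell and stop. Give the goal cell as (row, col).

I use maze.sense using east, : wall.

Invoking maze.sense using west, giving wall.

Next I call maze.sense using south, and see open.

Then stack.push using south, which returns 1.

Using maze.move using south, : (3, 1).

Invoking maze.sense using east, : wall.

Next I call maze.sense using west, which returns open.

Now I run stack.push using west, and get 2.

Then maze.move using west, and observe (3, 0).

Then maze.sense using south, which returns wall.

Invoking stack.pop, giving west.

Next I call maze.move using east, yielding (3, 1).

I use maze.sense using south, giving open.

I try stack.push using south, → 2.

Then maze.move using south, yielding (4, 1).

Calling maze.sense using east, — result: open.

Then stack.push using east, → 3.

Now I run maze.move using east, and see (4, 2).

I use maze.sense using east, : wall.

Invoking stack.pop, yielding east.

I run maze.move using west, and see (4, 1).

I call stack.pop, — result: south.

Invoking maze.move using north, yielding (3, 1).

I invoke stack.pop(), — result: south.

I try maze.move using north, and see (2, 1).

I invoke maze.sense using north, — result: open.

I run stack.push using north, giving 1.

I use maze.move using north, giving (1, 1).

Then maze.sense using east, which returns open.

I run stack.push using east, and observe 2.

Invoking maze.move using east, and see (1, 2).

Then maze.sense using east, and see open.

I invoke stack.push using east, and see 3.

Next I call maze.move using east, : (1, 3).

Calling maze.sense using east, and get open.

I invoke stack.push using east, and see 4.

Invoking maze.move using east, : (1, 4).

Calling maze.sense using east, which returns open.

Using stack.push using east, which returns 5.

Next I call maze.move using east, — result: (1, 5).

Next I call maze.sense using east, and get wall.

I try maze.sense using south, yielding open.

I run stack.push using south, which returns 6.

I try maze.move using south, : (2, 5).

Calling maze.sense using east, and observe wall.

Invoking maze.sense using west, and see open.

Now I run stack.push using west, → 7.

Invoking maze.move using west, giving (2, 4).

I use maze.sense using west, yielding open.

I invoke stack.push using west, : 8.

I call maze.move using west, giving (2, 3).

Using maze.sense using south, and observe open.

Now I run stack.push using south, — result: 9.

Then maze.move using south, — result: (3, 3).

Invoking maze.sense using east, → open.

Calling stack.push using east, — result: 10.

I invoke maze.move using east, and see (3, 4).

I call maze.sense using east, and see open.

Then stack.push using east, and observe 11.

Invoking maze.move using east, and get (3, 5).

Calling maze.sense using east, which returns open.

I run stack.push using east, which returns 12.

Next I call maze.move using east, and see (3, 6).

I try maze.sense using east, which returns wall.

I try maze.sense using south, which returns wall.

I use stack.pop, and see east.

I call maze.move using west, and see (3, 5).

Invoking maze.sense using south, and see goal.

I run maze.move using south, : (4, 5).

Answer: (4, 5)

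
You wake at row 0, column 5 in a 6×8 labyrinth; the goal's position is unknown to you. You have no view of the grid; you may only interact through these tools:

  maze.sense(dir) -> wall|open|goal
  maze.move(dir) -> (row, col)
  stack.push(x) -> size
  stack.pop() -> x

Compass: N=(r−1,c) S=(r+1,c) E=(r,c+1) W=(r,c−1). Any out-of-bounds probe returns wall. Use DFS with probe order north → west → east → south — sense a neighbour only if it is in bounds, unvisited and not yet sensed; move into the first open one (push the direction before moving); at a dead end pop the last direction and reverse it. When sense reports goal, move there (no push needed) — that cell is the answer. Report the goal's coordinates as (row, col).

Do: maze.sense[dir='west']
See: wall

Do: maze.sense[dir='east']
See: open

Do: stack.push[x='east']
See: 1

Do: maze.move[dir='east']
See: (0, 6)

Do: maze.sense[dir='east']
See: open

Do: stack.push[x='east']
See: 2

Do: maze.move[dir='east']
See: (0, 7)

Do: maze.sense[dir='south']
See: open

Do: stack.push[x='south']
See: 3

Do: maze.move[dir='south']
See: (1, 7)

Do: maze.sense[dir='west']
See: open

Do: stack.push[x='west']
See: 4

Do: maze.move[dir='west']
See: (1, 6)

Do: maze.sense[dir='west']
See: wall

Do: maze.sense[dir='south']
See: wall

Do: stack.pop[]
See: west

Do: maze.move[dir='east']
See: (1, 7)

Do: maze.sense[dir='south']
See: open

Do: stack.push[x='south']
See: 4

Do: maze.move[dir='south']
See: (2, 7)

Do: maze.sense[dir='south']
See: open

Do: stack.push[x='south']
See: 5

Do: maze.move[dir='south']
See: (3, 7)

Do: maze.sense[dir='west']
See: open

Do: stack.push[x='west']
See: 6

Do: maze.move[dir='west']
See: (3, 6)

Do: maze.sense[dir='west']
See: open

Do: stack.push[x='west']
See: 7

Do: maze.move[dir='west']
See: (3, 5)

Do: maze.sense[dir='north']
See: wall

Do: maze.sense[dir='west']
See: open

Do: stack.push[x='west']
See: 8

Do: maze.move[dir='west']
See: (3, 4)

Do: maze.sense[dir='north']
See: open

Do: stack.push[x='north']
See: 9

Do: maze.move[dir='north']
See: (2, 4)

Do: maze.sense[dir='north']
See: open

Do: stack.push[x='north']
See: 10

Do: maze.move[dir='north']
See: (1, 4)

Do: maze.sense[dir='west']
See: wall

Do: stack.pop[]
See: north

Do: maze.move[dir='south']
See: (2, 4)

Do: maze.sense[dir='west']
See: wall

Do: stack.pop[]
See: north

Do: maze.move[dir='south']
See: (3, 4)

Do: maze.sense[dir='west']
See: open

Do: stack.push[x='west']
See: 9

Do: maze.move[dir='west']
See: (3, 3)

Do: maze.sense[dir='west']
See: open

Do: stack.push[x='west']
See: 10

Do: maze.move[dir='west']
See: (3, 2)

Do: maze.sense[dir='north']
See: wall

Do: maze.sense[dir='west']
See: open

Do: stack.push[x='west']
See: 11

Do: maze.move[dir='west']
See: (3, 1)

Do: maze.sense[dir='north']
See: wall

Do: maze.sense[dir='west']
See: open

Do: stack.push[x='west']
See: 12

Do: maze.move[dir='west']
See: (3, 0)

Do: maze.sense[dir='north']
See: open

Do: stack.push[x='north']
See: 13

Do: maze.move[dir='north']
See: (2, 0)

Do: maze.sense[dir='north']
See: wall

Do: stack.pop[]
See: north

Do: maze.move[dir='south']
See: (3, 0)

Do: maze.sense[dir='south']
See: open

Do: stack.push[x='south']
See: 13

Do: maze.move[dir='south']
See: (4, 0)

Do: maze.sense[dir='east']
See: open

Do: stack.push[x='east']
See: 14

Do: maze.move[dir='east']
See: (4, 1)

Do: maze.sense[dir='east']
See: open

Do: stack.push[x='east']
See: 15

Do: maze.move[dir='east']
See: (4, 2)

Do: maze.sense[dir='east']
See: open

Do: stack.push[x='east']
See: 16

Do: maze.move[dir='east']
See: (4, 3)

Do: maze.sense[dir='east']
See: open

Do: stack.push[x='east']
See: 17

Do: maze.move[dir='east']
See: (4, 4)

Do: maze.sense[dir='east']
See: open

Do: stack.push[x='east']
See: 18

Do: maze.move[dir='east']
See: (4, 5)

Do: maze.sense[dir='east']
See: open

Do: stack.push[x='east']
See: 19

Do: maze.move[dir='east']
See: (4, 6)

Do: maze.sense[dir='east']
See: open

Do: stack.push[x='east']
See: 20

Do: maze.move[dir='east']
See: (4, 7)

Do: maze.sense[dir='south']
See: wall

Do: stack.pop[]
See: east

Do: maze.move[dir='west']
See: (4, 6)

Do: maze.sense[dir='south']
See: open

Do: stack.push[x='south']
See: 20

Do: maze.move[dir='south']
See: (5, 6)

Do: maze.sense[dir='west']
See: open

Do: stack.push[x='west']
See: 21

Do: maze.move[dir='west']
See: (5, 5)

Do: maze.sense[dir='west']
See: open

Do: stack.push[x='west']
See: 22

Do: maze.move[dir='west']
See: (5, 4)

Do: maze.sense[dir='west']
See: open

Do: stack.push[x='west']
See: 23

Do: maze.move[dir='west']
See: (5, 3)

Do: maze.sense[dir='west']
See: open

Do: stack.push[x='west']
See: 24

Do: maze.move[dir='west']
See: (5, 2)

Do: maze.sense[dir='west']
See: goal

Do: maze.move[dir='west']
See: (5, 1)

Answer: (5, 1)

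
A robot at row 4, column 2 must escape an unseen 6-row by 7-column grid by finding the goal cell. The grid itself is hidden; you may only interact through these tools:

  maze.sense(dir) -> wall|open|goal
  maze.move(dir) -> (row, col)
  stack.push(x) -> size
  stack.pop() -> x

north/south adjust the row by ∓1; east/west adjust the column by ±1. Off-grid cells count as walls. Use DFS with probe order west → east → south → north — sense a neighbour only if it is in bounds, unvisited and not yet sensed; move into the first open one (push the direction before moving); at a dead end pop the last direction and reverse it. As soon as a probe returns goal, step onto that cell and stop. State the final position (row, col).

Step: maze.sense[dir=west]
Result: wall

Step: maze.sense[dir=east]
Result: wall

Step: maze.sense[dir=south]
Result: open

Step: stack.push[x=south]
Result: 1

Step: maze.move[dir=south]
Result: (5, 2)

Step: maze.sense[dir=west]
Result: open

Step: stack.push[x=west]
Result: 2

Step: maze.move[dir=west]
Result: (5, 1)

Step: maze.sense[dir=west]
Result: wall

Step: stack.pop[]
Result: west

Step: maze.move[dir=east]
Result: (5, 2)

Step: maze.sense[dir=east]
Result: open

Step: stack.push[x=east]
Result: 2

Step: maze.move[dir=east]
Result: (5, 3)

Step: maze.sense[dir=east]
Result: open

Step: stack.push[x=east]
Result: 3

Step: maze.move[dir=east]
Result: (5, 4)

Step: maze.sense[dir=east]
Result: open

Step: stack.push[x=east]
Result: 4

Step: maze.move[dir=east]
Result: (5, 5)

Step: maze.sense[dir=east]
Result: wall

Step: maze.sense[dir=north]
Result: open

Step: stack.push[x=north]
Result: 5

Step: maze.move[dir=north]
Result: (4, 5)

Step: maze.sense[dir=west]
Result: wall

Step: maze.sense[dir=east]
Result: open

Step: stack.push[x=east]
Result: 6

Step: maze.move[dir=east]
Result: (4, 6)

Step: maze.sense[dir=north]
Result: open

Step: stack.push[x=north]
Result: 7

Step: maze.move[dir=north]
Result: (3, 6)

Step: maze.sense[dir=west]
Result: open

Step: stack.push[x=west]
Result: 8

Step: maze.move[dir=west]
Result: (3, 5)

Step: maze.sense[dir=west]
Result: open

Step: stack.push[x=west]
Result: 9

Step: maze.move[dir=west]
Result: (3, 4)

Step: maze.sense[dir=west]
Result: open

Step: stack.push[x=west]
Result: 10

Step: maze.move[dir=west]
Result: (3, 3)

Step: maze.sense[dir=west]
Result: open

Step: stack.push[x=west]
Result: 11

Step: maze.move[dir=west]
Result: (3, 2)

Step: maze.sense[dir=west]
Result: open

Step: stack.push[x=west]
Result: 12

Step: maze.move[dir=west]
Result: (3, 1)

Step: maze.sense[dir=west]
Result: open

Step: stack.push[x=west]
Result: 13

Step: maze.move[dir=west]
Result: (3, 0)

Step: maze.sense[dir=south]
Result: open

Step: stack.push[x=south]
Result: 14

Step: maze.move[dir=south]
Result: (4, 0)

Step: stack.pop[]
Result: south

Step: maze.move[dir=north]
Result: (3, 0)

Step: maze.sense[dir=north]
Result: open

Step: stack.push[x=north]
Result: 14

Step: maze.move[dir=north]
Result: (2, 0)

Step: maze.sense[dir=east]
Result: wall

Step: maze.sense[dir=north]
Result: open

Step: stack.push[x=north]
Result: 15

Step: maze.move[dir=north]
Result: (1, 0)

Step: maze.sense[dir=east]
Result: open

Step: stack.push[x=east]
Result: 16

Step: maze.move[dir=east]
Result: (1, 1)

Step: maze.sense[dir=east]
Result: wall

Step: maze.sense[dir=north]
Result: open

Step: stack.push[x=north]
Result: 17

Step: maze.move[dir=north]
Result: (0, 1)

Step: maze.sense[dir=west]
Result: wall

Step: maze.sense[dir=east]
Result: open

Step: stack.push[x=east]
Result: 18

Step: maze.move[dir=east]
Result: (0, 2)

Step: maze.sense[dir=east]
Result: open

Step: stack.push[x=east]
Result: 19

Step: maze.move[dir=east]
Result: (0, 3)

Step: maze.sense[dir=east]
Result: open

Step: stack.push[x=east]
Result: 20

Step: maze.move[dir=east]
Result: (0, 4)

Step: maze.sense[dir=east]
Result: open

Step: stack.push[x=east]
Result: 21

Step: maze.move[dir=east]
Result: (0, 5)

Step: maze.sense[dir=east]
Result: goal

Step: maze.move[dir=east]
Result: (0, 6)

Answer: (0, 6)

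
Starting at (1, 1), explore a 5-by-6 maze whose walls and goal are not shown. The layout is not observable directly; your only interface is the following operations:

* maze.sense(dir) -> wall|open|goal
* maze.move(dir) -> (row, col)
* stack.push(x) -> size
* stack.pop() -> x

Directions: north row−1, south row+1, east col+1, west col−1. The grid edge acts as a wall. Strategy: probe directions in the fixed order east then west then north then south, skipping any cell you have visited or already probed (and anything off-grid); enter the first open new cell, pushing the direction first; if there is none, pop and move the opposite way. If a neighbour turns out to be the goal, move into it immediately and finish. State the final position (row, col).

-- maze.sense(dir=east) : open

-- stack.push(x=east) : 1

-- maze.move(dir=east) : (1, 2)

-- maze.sense(dir=east) : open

-- stack.push(x=east) : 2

-- maze.move(dir=east) : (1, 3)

-- maze.sense(dir=east) : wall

-- maze.sense(dir=north) : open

-- stack.push(x=north) : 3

-- maze.move(dir=north) : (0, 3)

-- maze.sense(dir=east) : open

-- stack.push(x=east) : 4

-- maze.move(dir=east) : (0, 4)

-- maze.sense(dir=east) : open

-- stack.push(x=east) : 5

-- maze.move(dir=east) : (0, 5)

-- maze.sense(dir=south) : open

-- stack.push(x=south) : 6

-- maze.move(dir=south) : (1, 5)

-- maze.sense(dir=south) : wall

-- stack.pop() : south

-- maze.move(dir=north) : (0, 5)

-- stack.pop() : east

-- maze.move(dir=west) : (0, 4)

-- stack.pop() : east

-- maze.move(dir=west) : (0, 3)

-- maze.sense(dir=west) : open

-- stack.push(x=west) : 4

-- maze.move(dir=west) : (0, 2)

-- maze.sense(dir=west) : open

-- stack.push(x=west) : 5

-- maze.move(dir=west) : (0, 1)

-- maze.sense(dir=west) : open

-- stack.push(x=west) : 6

-- maze.move(dir=west) : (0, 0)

-- maze.sense(dir=south) : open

-- stack.push(x=south) : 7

-- maze.move(dir=south) : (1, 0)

-- maze.sense(dir=south) : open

-- stack.push(x=south) : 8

-- maze.move(dir=south) : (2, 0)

-- maze.sense(dir=east) : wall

-- maze.sense(dir=south) : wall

-- stack.pop() : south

-- maze.move(dir=north) : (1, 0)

-- stack.pop() : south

-- maze.move(dir=north) : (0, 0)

-- stack.pop() : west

-- maze.move(dir=east) : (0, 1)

-- stack.pop() : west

-- maze.move(dir=east) : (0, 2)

-- stack.pop() : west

-- maze.move(dir=east) : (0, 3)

-- stack.pop() : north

-- maze.move(dir=south) : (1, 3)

-- maze.sense(dir=south) : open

-- stack.push(x=south) : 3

-- maze.move(dir=south) : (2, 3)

-- maze.sense(dir=east) : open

-- stack.push(x=east) : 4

-- maze.move(dir=east) : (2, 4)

-- maze.sense(dir=south) : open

-- stack.push(x=south) : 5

-- maze.move(dir=south) : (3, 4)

-- maze.sense(dir=east) : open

-- stack.push(x=east) : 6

-- maze.move(dir=east) : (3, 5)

-- maze.sense(dir=south) : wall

-- stack.pop() : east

-- maze.move(dir=west) : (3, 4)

-- maze.sense(dir=west) : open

-- stack.push(x=west) : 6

-- maze.move(dir=west) : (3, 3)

-- maze.sense(dir=west) : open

-- stack.push(x=west) : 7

-- maze.move(dir=west) : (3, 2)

-- maze.sense(dir=west) : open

-- stack.push(x=west) : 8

-- maze.move(dir=west) : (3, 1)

-- maze.sense(dir=south) : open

-- stack.push(x=south) : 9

-- maze.move(dir=south) : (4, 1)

-- maze.sense(dir=east) : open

-- stack.push(x=east) : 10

-- maze.move(dir=east) : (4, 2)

-- maze.sense(dir=east) : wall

-- stack.pop() : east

-- maze.move(dir=west) : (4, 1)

-- maze.sense(dir=west) : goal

-- maze.move(dir=west) : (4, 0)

Answer: (4, 0)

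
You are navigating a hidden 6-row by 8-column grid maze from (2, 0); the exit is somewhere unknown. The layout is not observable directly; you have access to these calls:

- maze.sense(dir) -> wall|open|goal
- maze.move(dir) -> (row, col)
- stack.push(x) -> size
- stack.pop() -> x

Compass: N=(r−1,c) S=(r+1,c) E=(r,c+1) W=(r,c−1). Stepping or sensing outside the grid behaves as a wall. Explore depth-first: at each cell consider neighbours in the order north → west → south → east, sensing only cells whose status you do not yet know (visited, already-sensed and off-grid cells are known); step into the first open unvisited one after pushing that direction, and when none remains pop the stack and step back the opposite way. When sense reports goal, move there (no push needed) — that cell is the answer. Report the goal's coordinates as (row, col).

[in] maze.sense dir='north'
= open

[in] stack.push x='north'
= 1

[in] maze.move dir='north'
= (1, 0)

[in] maze.sense dir='north'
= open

[in] stack.push x='north'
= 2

[in] maze.move dir='north'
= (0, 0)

[in] maze.sense dir='east'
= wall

[in] stack.pop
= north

[in] maze.move dir='south'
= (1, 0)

[in] maze.sense dir='east'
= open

[in] stack.push x='east'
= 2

[in] maze.move dir='east'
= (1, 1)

[in] maze.sense dir='south'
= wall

[in] maze.sense dir='east'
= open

[in] stack.push x='east'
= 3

[in] maze.move dir='east'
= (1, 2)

[in] maze.sense dir='north'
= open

[in] stack.push x='north'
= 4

[in] maze.move dir='north'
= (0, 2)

[in] maze.sense dir='east'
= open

[in] stack.push x='east'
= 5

[in] maze.move dir='east'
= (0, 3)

[in] maze.sense dir='south'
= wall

[in] maze.sense dir='east'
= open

[in] stack.push x='east'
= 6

[in] maze.move dir='east'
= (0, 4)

[in] maze.sense dir='south'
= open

[in] stack.push x='south'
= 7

[in] maze.move dir='south'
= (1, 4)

[in] maze.sense dir='south'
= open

[in] stack.push x='south'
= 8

[in] maze.move dir='south'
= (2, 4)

[in] maze.sense dir='west'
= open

[in] stack.push x='west'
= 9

[in] maze.move dir='west'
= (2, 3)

[in] maze.sense dir='west'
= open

[in] stack.push x='west'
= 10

[in] maze.move dir='west'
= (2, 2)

[in] maze.sense dir='south'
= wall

[in] stack.pop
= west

[in] maze.move dir='east'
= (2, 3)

[in] maze.sense dir='south'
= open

[in] stack.push x='south'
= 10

[in] maze.move dir='south'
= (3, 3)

[in] maze.sense dir='south'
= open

[in] stack.push x='south'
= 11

[in] maze.move dir='south'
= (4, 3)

[in] maze.sense dir='west'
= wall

[in] maze.sense dir='south'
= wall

[in] maze.sense dir='east'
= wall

[in] stack.pop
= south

[in] maze.move dir='north'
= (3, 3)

[in] maze.sense dir='east'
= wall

[in] stack.pop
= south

[in] maze.move dir='north'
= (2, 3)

[in] stack.pop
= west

[in] maze.move dir='east'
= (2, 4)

[in] maze.sense dir='east'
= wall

[in] stack.pop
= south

[in] maze.move dir='north'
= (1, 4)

[in] maze.sense dir='east'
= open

[in] stack.push x='east'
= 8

[in] maze.move dir='east'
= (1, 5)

[in] maze.sense dir='north'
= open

[in] stack.push x='north'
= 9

[in] maze.move dir='north'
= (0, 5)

[in] maze.sense dir='east'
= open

[in] stack.push x='east'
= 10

[in] maze.move dir='east'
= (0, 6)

[in] maze.sense dir='south'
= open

[in] stack.push x='south'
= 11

[in] maze.move dir='south'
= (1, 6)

[in] maze.sense dir='south'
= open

[in] stack.push x='south'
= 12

[in] maze.move dir='south'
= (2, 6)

[in] maze.sense dir='south'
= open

[in] stack.push x='south'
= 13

[in] maze.move dir='south'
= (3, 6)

[in] maze.sense dir='west'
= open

[in] stack.push x='west'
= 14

[in] maze.move dir='west'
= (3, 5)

[in] maze.sense dir='south'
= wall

[in] stack.pop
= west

[in] maze.move dir='east'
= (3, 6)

[in] maze.sense dir='south'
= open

[in] stack.push x='south'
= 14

[in] maze.move dir='south'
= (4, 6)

[in] maze.sense dir='south'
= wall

[in] maze.sense dir='east'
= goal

[in] maze.move dir='east'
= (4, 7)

Answer: (4, 7)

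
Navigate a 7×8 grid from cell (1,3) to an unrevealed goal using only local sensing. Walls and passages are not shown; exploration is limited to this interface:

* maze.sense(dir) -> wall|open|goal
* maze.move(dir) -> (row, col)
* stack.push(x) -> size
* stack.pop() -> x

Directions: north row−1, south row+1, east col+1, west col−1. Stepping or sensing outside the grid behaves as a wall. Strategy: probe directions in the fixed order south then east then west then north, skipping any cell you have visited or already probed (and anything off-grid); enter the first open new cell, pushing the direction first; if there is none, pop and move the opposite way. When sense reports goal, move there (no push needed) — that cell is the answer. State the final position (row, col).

> maze.sense dir: south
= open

> stack.push x: south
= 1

> maze.move dir: south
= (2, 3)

> maze.sense dir: south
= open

> stack.push x: south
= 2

> maze.move dir: south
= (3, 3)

> maze.sense dir: south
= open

> stack.push x: south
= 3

> maze.move dir: south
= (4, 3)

> maze.sense dir: south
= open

> stack.push x: south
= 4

> maze.move dir: south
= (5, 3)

> maze.sense dir: south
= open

> stack.push x: south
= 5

> maze.move dir: south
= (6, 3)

> maze.sense dir: east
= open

> stack.push x: east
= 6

> maze.move dir: east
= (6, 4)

> maze.sense dir: east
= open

> stack.push x: east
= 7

> maze.move dir: east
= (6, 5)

> maze.sense dir: east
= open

> stack.push x: east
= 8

> maze.move dir: east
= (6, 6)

> maze.sense dir: east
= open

> stack.push x: east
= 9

> maze.move dir: east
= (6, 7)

> maze.sense dir: north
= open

> stack.push x: north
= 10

> maze.move dir: north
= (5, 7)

> maze.sense dir: west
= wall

> maze.sense dir: north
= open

> stack.push x: north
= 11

> maze.move dir: north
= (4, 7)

> maze.sense dir: west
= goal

> maze.move dir: west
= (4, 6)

Answer: (4, 6)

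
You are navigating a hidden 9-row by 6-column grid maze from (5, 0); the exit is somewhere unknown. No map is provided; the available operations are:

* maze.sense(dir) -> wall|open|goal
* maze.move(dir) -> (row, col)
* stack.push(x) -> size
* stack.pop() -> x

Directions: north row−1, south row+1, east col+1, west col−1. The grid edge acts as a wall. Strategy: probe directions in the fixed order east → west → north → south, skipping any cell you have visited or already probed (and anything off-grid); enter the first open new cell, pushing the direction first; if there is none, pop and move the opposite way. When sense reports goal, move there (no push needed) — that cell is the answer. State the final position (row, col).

Then maze.sense(dir='east'), → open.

I run stack.push(x='east'), yielding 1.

I run maze.move(dir='east'), — result: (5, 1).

Using maze.sense(dir='east'), yielding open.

I try stack.push(x='east'), which returns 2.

I call maze.move(dir='east'), and see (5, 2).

Next I call maze.sense(dir='east'), → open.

I try stack.push(x='east'), yielding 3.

I call maze.move(dir='east'), which returns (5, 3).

I call maze.sense(dir='east'), → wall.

Now I run maze.sense(dir='north'), and get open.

Using stack.push(x='north'), which returns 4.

I call maze.move(dir='north'), : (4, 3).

I run maze.sense(dir='east'), : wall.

Next I call maze.sense(dir='west'), → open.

I use stack.push(x='west'), which returns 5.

I call maze.move(dir='west'), yielding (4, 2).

Now I run maze.sense(dir='west'), and see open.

I call stack.push(x='west'), — result: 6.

Next I call maze.move(dir='west'), and get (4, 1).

I invoke maze.sense(dir='west'), and get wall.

I run maze.sense(dir='north'), — result: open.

Then stack.push(x='north'), and see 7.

Now I run maze.move(dir='north'), — result: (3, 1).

Now I run maze.sense(dir='east'), and observe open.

I call stack.push(x='east'), : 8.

I call maze.move(dir='east'), yielding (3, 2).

Next I call maze.sense(dir='east'), — result: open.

Calling stack.push(x='east'), which returns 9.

Next I call maze.move(dir='east'), and observe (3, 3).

I try maze.sense(dir='east'), → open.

Using stack.push(x='east'), giving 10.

I call maze.move(dir='east'), which returns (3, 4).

Calling maze.sense(dir='east'), yielding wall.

Then maze.sense(dir='north'), — result: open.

Now I run stack.push(x='north'), giving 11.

I invoke maze.move(dir='north'), and get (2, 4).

Using maze.sense(dir='east'), → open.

Now I run stack.push(x='east'), — result: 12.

Calling maze.move(dir='east'), giving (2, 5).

Invoking maze.sense(dir='north'), which returns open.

Using stack.push(x='north'), — result: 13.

Then maze.move(dir='north'), : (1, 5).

I try maze.sense(dir='west'), → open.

I call stack.push(x='west'), and observe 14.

Then maze.move(dir='west'), and see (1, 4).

Using maze.sense(dir='west'), — result: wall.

I try maze.sense(dir='north'), and see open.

Invoking stack.push(x='north'), giving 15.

I call maze.move(dir='north'), giving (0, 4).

Calling maze.sense(dir='east'), → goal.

Next I call maze.move(dir='east'), and get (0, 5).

Answer: (0, 5)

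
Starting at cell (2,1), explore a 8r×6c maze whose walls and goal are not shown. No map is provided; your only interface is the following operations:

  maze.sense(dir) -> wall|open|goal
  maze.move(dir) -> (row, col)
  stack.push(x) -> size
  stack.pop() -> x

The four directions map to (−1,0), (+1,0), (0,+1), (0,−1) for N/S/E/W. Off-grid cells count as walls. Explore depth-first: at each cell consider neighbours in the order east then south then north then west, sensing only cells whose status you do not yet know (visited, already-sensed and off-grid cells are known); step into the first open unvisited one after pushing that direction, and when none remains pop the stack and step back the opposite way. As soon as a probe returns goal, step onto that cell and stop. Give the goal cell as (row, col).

Step: maze.sense[dir: east]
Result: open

Step: stack.push[x: east]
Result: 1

Step: maze.move[dir: east]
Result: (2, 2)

Step: maze.sense[dir: east]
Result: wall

Step: maze.sense[dir: south]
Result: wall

Step: maze.sense[dir: north]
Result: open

Step: stack.push[x: north]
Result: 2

Step: maze.move[dir: north]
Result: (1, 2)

Step: maze.sense[dir: east]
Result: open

Step: stack.push[x: east]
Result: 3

Step: maze.move[dir: east]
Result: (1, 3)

Step: maze.sense[dir: east]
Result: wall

Step: maze.sense[dir: north]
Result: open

Step: stack.push[x: north]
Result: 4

Step: maze.move[dir: north]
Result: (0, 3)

Step: maze.sense[dir: east]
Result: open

Step: stack.push[x: east]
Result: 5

Step: maze.move[dir: east]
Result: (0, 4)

Step: maze.sense[dir: east]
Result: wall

Step: stack.pop[]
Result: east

Step: maze.move[dir: west]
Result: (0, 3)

Step: maze.sense[dir: west]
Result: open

Step: stack.push[x: west]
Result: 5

Step: maze.move[dir: west]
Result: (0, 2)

Step: maze.sense[dir: west]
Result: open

Step: stack.push[x: west]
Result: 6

Step: maze.move[dir: west]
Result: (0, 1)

Step: maze.sense[dir: south]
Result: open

Step: stack.push[x: south]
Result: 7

Step: maze.move[dir: south]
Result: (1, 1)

Step: maze.sense[dir: west]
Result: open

Step: stack.push[x: west]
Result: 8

Step: maze.move[dir: west]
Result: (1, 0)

Step: maze.sense[dir: south]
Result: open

Step: stack.push[x: south]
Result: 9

Step: maze.move[dir: south]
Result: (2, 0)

Step: maze.sense[dir: south]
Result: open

Step: stack.push[x: south]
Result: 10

Step: maze.move[dir: south]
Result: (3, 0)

Step: maze.sense[dir: east]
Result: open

Step: stack.push[x: east]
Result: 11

Step: maze.move[dir: east]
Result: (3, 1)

Step: maze.sense[dir: south]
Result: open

Step: stack.push[x: south]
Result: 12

Step: maze.move[dir: south]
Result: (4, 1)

Step: maze.sense[dir: east]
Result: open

Step: stack.push[x: east]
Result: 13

Step: maze.move[dir: east]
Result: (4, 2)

Step: maze.sense[dir: east]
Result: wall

Step: maze.sense[dir: south]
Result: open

Step: stack.push[x: south]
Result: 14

Step: maze.move[dir: south]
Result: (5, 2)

Step: maze.sense[dir: east]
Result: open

Step: stack.push[x: east]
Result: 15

Step: maze.move[dir: east]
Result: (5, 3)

Step: maze.sense[dir: east]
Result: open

Step: stack.push[x: east]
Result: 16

Step: maze.move[dir: east]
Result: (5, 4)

Step: maze.sense[dir: east]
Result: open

Step: stack.push[x: east]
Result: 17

Step: maze.move[dir: east]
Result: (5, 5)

Step: maze.sense[dir: south]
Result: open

Step: stack.push[x: south]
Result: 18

Step: maze.move[dir: south]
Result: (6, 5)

Step: maze.sense[dir: south]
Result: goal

Step: maze.move[dir: south]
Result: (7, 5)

Answer: (7, 5)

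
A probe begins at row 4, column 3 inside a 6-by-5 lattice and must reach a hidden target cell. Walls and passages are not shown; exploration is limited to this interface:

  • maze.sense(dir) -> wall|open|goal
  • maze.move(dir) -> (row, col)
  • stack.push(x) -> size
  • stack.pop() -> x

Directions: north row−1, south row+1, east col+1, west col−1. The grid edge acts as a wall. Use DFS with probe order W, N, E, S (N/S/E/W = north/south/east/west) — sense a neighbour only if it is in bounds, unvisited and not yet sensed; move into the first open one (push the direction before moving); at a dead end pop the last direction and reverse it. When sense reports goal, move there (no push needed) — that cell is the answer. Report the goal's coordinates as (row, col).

~$ sense west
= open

~$ push west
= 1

~$ move west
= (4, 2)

~$ sense west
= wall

~$ sense north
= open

~$ push north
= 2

~$ move north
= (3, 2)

~$ sense west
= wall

~$ sense north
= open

~$ push north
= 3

~$ move north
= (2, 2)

~$ sense west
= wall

~$ sense north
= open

~$ push north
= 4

~$ move north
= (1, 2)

~$ sense west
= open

~$ push west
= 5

~$ move west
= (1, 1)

~$ sense west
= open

~$ push west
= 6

~$ move west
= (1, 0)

~$ sense north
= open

~$ push north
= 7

~$ move north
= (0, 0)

~$ sense east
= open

~$ push east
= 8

~$ move east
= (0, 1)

~$ sense east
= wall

~$ pop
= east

~$ move west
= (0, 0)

~$ pop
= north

~$ move south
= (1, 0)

~$ sense south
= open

~$ push south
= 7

~$ move south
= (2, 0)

~$ sense south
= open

~$ push south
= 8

~$ move south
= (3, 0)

~$ sense south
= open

~$ push south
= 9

~$ move south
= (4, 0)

~$ sense south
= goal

~$ move south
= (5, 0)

Answer: (5, 0)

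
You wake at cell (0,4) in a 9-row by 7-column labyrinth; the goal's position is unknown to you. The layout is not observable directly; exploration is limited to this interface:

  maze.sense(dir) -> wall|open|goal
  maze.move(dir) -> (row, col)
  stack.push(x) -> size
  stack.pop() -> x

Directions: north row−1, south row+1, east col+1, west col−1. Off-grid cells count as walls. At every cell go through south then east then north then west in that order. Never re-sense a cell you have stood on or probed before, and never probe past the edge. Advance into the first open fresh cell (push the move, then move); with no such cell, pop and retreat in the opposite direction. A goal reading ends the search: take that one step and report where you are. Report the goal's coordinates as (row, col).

Action: maze.sense[dir→south]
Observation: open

Action: stack.push[x→south]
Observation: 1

Action: maze.move[dir→south]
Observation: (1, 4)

Action: maze.sense[dir→south]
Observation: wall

Action: maze.sense[dir→east]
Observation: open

Action: stack.push[x→east]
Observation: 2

Action: maze.move[dir→east]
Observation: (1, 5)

Action: maze.sense[dir→south]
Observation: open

Action: stack.push[x→south]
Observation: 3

Action: maze.move[dir→south]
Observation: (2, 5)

Action: maze.sense[dir→south]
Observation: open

Action: stack.push[x→south]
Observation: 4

Action: maze.move[dir→south]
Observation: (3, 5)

Action: maze.sense[dir→south]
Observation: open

Action: stack.push[x→south]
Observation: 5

Action: maze.move[dir→south]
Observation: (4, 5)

Action: maze.sense[dir→south]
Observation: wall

Action: maze.sense[dir→east]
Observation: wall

Action: maze.sense[dir→west]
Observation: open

Action: stack.push[x→west]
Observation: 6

Action: maze.move[dir→west]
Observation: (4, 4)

Action: maze.sense[dir→south]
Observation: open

Action: stack.push[x→south]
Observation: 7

Action: maze.move[dir→south]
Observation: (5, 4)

Action: maze.sense[dir→south]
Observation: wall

Action: maze.sense[dir→west]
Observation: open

Action: stack.push[x→west]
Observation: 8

Action: maze.move[dir→west]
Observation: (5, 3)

Action: maze.sense[dir→south]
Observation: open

Action: stack.push[x→south]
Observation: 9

Action: maze.move[dir→south]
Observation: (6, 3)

Action: maze.sense[dir→south]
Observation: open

Action: stack.push[x→south]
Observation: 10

Action: maze.move[dir→south]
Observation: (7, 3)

Action: maze.sense[dir→south]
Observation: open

Action: stack.push[x→south]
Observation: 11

Action: maze.move[dir→south]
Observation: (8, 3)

Action: maze.sense[dir→east]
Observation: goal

Action: maze.move[dir→east]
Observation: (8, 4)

Answer: (8, 4)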